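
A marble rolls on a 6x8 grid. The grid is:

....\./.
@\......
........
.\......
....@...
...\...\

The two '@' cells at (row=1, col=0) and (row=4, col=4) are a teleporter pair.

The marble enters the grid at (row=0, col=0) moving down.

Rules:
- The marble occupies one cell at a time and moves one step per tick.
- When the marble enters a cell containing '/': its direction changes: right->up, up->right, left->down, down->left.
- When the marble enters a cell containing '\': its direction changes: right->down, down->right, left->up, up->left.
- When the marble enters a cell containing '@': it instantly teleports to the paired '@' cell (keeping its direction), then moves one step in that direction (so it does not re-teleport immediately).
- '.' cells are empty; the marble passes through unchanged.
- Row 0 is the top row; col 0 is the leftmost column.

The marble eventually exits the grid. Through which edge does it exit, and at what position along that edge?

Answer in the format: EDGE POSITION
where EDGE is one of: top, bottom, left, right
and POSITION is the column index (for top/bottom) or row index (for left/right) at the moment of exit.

Step 1: enter (0,0), '.' pass, move down to (1,0)
Step 2: enter (1,0), '@' teleport (1,0)->(4,4), also enter (4,4), move down to (5,4)
Step 3: enter (5,4), '.' pass, move down to (6,4)
Step 4: at (6,4) — EXIT via bottom edge, pos 4

Answer: bottom 4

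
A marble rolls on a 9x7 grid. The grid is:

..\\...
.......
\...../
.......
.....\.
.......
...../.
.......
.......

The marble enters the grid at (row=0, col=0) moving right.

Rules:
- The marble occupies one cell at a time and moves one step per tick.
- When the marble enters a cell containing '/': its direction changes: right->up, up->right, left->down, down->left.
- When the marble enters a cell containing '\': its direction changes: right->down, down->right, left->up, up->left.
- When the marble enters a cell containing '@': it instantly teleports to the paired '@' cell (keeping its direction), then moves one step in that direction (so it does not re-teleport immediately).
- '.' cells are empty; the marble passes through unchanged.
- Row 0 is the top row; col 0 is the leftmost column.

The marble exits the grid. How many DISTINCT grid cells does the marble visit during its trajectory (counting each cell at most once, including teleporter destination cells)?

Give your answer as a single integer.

Step 1: enter (0,0), '.' pass, move right to (0,1)
Step 2: enter (0,1), '.' pass, move right to (0,2)
Step 3: enter (0,2), '\' deflects right->down, move down to (1,2)
Step 4: enter (1,2), '.' pass, move down to (2,2)
Step 5: enter (2,2), '.' pass, move down to (3,2)
Step 6: enter (3,2), '.' pass, move down to (4,2)
Step 7: enter (4,2), '.' pass, move down to (5,2)
Step 8: enter (5,2), '.' pass, move down to (6,2)
Step 9: enter (6,2), '.' pass, move down to (7,2)
Step 10: enter (7,2), '.' pass, move down to (8,2)
Step 11: enter (8,2), '.' pass, move down to (9,2)
Step 12: at (9,2) — EXIT via bottom edge, pos 2
Distinct cells visited: 11 (path length 11)

Answer: 11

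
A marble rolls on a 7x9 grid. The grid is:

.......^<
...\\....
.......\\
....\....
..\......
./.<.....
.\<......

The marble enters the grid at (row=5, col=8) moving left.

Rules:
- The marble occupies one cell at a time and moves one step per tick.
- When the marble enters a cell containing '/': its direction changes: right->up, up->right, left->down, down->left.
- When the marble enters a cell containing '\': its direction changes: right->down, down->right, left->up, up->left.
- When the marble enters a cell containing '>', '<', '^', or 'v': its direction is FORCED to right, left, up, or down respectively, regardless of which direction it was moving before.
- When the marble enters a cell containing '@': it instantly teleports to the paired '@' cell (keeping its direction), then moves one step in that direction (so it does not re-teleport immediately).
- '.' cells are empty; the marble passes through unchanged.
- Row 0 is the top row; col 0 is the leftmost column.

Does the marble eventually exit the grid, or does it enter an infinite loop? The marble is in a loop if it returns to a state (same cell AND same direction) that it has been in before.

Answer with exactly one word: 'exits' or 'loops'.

Step 1: enter (5,8), '.' pass, move left to (5,7)
Step 2: enter (5,7), '.' pass, move left to (5,6)
Step 3: enter (5,6), '.' pass, move left to (5,5)
Step 4: enter (5,5), '.' pass, move left to (5,4)
Step 5: enter (5,4), '.' pass, move left to (5,3)
Step 6: enter (5,3), '<' forces left->left, move left to (5,2)
Step 7: enter (5,2), '.' pass, move left to (5,1)
Step 8: enter (5,1), '/' deflects left->down, move down to (6,1)
Step 9: enter (6,1), '\' deflects down->right, move right to (6,2)
Step 10: enter (6,2), '<' forces right->left, move left to (6,1)
Step 11: enter (6,1), '\' deflects left->up, move up to (5,1)
Step 12: enter (5,1), '/' deflects up->right, move right to (5,2)
Step 13: enter (5,2), '.' pass, move right to (5,3)
Step 14: enter (5,3), '<' forces right->left, move left to (5,2)
Step 15: at (5,2) dir=left — LOOP DETECTED (seen before)

Answer: loops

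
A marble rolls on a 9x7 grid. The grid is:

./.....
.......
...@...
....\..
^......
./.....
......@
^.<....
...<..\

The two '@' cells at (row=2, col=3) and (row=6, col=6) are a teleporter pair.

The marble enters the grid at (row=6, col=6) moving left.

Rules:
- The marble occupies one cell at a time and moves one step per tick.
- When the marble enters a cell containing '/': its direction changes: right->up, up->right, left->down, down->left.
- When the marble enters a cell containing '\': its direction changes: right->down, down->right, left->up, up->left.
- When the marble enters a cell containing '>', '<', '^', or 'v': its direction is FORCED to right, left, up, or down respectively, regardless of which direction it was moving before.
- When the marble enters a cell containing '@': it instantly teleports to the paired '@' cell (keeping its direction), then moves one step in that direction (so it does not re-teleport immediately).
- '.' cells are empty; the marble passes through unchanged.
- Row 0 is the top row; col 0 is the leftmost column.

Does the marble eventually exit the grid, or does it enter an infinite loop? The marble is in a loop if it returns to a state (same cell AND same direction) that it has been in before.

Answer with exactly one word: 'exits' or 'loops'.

Step 1: enter (6,6), '@' teleport (6,6)->(2,3), also enter (2,3), move left to (2,2)
Step 2: enter (2,2), '.' pass, move left to (2,1)
Step 3: enter (2,1), '.' pass, move left to (2,0)
Step 4: enter (2,0), '.' pass, move left to (2,-1)
Step 5: at (2,-1) — EXIT via left edge, pos 2

Answer: exits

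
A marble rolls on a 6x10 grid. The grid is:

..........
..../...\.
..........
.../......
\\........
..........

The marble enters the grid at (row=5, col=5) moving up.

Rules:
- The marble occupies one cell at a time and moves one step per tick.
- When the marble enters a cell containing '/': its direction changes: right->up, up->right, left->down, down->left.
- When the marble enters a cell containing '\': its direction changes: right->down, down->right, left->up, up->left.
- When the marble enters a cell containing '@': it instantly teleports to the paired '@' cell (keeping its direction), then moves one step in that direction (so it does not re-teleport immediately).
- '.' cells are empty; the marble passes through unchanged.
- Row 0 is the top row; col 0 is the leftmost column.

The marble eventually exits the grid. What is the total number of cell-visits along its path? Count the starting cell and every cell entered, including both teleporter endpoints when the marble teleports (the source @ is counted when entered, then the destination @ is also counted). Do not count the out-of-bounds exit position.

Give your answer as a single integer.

Answer: 6

Derivation:
Step 1: enter (5,5), '.' pass, move up to (4,5)
Step 2: enter (4,5), '.' pass, move up to (3,5)
Step 3: enter (3,5), '.' pass, move up to (2,5)
Step 4: enter (2,5), '.' pass, move up to (1,5)
Step 5: enter (1,5), '.' pass, move up to (0,5)
Step 6: enter (0,5), '.' pass, move up to (-1,5)
Step 7: at (-1,5) — EXIT via top edge, pos 5
Path length (cell visits): 6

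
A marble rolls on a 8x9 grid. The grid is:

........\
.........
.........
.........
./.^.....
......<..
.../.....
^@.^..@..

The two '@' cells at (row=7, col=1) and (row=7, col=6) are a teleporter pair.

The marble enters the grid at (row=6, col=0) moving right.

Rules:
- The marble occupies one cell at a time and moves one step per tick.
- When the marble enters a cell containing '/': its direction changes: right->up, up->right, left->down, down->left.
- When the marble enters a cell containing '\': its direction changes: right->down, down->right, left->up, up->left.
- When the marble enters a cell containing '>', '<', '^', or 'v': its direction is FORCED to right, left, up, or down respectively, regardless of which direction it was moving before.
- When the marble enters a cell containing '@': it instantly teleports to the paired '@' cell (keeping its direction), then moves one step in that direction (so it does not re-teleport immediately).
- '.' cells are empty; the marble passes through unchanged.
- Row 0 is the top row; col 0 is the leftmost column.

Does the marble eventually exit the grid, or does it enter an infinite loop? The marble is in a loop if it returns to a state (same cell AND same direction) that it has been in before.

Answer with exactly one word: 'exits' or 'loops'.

Answer: exits

Derivation:
Step 1: enter (6,0), '.' pass, move right to (6,1)
Step 2: enter (6,1), '.' pass, move right to (6,2)
Step 3: enter (6,2), '.' pass, move right to (6,3)
Step 4: enter (6,3), '/' deflects right->up, move up to (5,3)
Step 5: enter (5,3), '.' pass, move up to (4,3)
Step 6: enter (4,3), '^' forces up->up, move up to (3,3)
Step 7: enter (3,3), '.' pass, move up to (2,3)
Step 8: enter (2,3), '.' pass, move up to (1,3)
Step 9: enter (1,3), '.' pass, move up to (0,3)
Step 10: enter (0,3), '.' pass, move up to (-1,3)
Step 11: at (-1,3) — EXIT via top edge, pos 3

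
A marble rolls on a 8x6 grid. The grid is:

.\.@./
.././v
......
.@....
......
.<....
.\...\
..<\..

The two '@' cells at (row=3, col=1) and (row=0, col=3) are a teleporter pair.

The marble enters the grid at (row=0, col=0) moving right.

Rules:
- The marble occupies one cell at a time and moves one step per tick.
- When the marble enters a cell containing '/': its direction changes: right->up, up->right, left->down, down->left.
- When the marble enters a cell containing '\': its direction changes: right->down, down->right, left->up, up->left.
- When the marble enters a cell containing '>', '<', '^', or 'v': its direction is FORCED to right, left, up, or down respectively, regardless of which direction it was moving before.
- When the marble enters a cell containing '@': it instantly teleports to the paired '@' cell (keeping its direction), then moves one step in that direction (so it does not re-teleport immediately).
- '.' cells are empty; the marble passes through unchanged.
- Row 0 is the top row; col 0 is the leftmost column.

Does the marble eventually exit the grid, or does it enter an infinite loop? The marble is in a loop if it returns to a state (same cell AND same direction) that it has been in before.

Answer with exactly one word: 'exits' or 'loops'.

Answer: exits

Derivation:
Step 1: enter (0,0), '.' pass, move right to (0,1)
Step 2: enter (0,1), '\' deflects right->down, move down to (1,1)
Step 3: enter (1,1), '.' pass, move down to (2,1)
Step 4: enter (2,1), '.' pass, move down to (3,1)
Step 5: enter (3,1), '@' teleport (3,1)->(0,3), also enter (0,3), move down to (1,3)
Step 6: enter (1,3), '.' pass, move down to (2,3)
Step 7: enter (2,3), '.' pass, move down to (3,3)
Step 8: enter (3,3), '.' pass, move down to (4,3)
Step 9: enter (4,3), '.' pass, move down to (5,3)
Step 10: enter (5,3), '.' pass, move down to (6,3)
Step 11: enter (6,3), '.' pass, move down to (7,3)
Step 12: enter (7,3), '\' deflects down->right, move right to (7,4)
Step 13: enter (7,4), '.' pass, move right to (7,5)
Step 14: enter (7,5), '.' pass, move right to (7,6)
Step 15: at (7,6) — EXIT via right edge, pos 7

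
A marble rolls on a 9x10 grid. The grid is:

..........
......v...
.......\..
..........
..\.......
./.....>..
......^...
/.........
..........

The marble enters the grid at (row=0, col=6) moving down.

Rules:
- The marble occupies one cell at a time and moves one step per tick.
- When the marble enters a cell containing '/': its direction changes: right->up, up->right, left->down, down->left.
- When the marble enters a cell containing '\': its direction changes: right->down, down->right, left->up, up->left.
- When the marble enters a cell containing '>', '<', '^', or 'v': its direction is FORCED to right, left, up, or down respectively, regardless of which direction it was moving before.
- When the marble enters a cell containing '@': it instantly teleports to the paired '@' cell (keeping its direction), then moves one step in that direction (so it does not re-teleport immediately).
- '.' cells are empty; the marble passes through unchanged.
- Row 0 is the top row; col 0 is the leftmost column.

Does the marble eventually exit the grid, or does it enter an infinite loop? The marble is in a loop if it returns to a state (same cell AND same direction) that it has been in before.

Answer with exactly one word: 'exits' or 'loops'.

Answer: loops

Derivation:
Step 1: enter (0,6), '.' pass, move down to (1,6)
Step 2: enter (1,6), 'v' forces down->down, move down to (2,6)
Step 3: enter (2,6), '.' pass, move down to (3,6)
Step 4: enter (3,6), '.' pass, move down to (4,6)
Step 5: enter (4,6), '.' pass, move down to (5,6)
Step 6: enter (5,6), '.' pass, move down to (6,6)
Step 7: enter (6,6), '^' forces down->up, move up to (5,6)
Step 8: enter (5,6), '.' pass, move up to (4,6)
Step 9: enter (4,6), '.' pass, move up to (3,6)
Step 10: enter (3,6), '.' pass, move up to (2,6)
Step 11: enter (2,6), '.' pass, move up to (1,6)
Step 12: enter (1,6), 'v' forces up->down, move down to (2,6)
Step 13: at (2,6) dir=down — LOOP DETECTED (seen before)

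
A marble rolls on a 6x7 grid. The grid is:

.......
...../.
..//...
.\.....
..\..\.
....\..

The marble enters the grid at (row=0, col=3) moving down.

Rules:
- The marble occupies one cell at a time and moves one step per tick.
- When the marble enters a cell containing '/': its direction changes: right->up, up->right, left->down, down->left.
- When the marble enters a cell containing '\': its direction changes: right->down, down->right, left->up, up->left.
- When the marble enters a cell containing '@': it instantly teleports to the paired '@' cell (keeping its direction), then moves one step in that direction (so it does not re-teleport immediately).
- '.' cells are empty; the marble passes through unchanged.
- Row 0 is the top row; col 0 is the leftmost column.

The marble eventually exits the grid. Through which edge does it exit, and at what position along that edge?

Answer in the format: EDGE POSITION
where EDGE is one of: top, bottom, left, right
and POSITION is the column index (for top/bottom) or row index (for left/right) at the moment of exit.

Step 1: enter (0,3), '.' pass, move down to (1,3)
Step 2: enter (1,3), '.' pass, move down to (2,3)
Step 3: enter (2,3), '/' deflects down->left, move left to (2,2)
Step 4: enter (2,2), '/' deflects left->down, move down to (3,2)
Step 5: enter (3,2), '.' pass, move down to (4,2)
Step 6: enter (4,2), '\' deflects down->right, move right to (4,3)
Step 7: enter (4,3), '.' pass, move right to (4,4)
Step 8: enter (4,4), '.' pass, move right to (4,5)
Step 9: enter (4,5), '\' deflects right->down, move down to (5,5)
Step 10: enter (5,5), '.' pass, move down to (6,5)
Step 11: at (6,5) — EXIT via bottom edge, pos 5

Answer: bottom 5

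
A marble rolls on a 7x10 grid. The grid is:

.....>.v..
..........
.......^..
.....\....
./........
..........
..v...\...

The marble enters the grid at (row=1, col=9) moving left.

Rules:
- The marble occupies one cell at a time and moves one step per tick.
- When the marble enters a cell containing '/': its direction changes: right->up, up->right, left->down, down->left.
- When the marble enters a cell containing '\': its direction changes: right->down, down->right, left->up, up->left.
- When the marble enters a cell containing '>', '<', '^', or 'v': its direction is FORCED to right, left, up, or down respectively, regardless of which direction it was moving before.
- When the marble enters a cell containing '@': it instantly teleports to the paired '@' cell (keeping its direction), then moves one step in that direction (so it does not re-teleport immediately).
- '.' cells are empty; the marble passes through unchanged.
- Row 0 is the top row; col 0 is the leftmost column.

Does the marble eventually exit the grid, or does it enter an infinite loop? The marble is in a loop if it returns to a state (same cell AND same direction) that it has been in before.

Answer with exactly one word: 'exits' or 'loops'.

Step 1: enter (1,9), '.' pass, move left to (1,8)
Step 2: enter (1,8), '.' pass, move left to (1,7)
Step 3: enter (1,7), '.' pass, move left to (1,6)
Step 4: enter (1,6), '.' pass, move left to (1,5)
Step 5: enter (1,5), '.' pass, move left to (1,4)
Step 6: enter (1,4), '.' pass, move left to (1,3)
Step 7: enter (1,3), '.' pass, move left to (1,2)
Step 8: enter (1,2), '.' pass, move left to (1,1)
Step 9: enter (1,1), '.' pass, move left to (1,0)
Step 10: enter (1,0), '.' pass, move left to (1,-1)
Step 11: at (1,-1) — EXIT via left edge, pos 1

Answer: exits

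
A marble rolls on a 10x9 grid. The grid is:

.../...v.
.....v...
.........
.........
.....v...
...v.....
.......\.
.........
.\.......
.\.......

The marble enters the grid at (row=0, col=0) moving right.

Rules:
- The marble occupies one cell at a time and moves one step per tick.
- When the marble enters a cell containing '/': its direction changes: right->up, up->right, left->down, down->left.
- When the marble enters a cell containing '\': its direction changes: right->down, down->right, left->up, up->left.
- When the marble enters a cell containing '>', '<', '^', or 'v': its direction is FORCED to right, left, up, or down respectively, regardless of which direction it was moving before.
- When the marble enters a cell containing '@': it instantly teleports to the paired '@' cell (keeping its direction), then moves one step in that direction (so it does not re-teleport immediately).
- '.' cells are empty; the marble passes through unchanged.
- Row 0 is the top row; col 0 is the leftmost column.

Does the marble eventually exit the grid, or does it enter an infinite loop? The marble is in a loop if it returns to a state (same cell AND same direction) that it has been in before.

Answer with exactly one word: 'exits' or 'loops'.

Answer: exits

Derivation:
Step 1: enter (0,0), '.' pass, move right to (0,1)
Step 2: enter (0,1), '.' pass, move right to (0,2)
Step 3: enter (0,2), '.' pass, move right to (0,3)
Step 4: enter (0,3), '/' deflects right->up, move up to (-1,3)
Step 5: at (-1,3) — EXIT via top edge, pos 3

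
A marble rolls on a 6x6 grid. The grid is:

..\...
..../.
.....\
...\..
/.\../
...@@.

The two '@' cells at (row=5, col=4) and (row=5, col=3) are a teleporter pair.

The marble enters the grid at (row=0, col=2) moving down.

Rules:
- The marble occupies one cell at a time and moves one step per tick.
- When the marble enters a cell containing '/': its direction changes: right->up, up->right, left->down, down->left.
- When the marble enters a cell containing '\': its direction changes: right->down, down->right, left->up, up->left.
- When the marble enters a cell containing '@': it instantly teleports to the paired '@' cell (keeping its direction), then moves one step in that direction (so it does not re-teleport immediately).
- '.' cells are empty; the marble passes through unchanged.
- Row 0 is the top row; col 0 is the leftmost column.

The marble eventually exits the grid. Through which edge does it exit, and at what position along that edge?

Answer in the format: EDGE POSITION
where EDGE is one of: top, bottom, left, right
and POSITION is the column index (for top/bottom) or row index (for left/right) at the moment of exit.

Step 1: enter (0,2), '\' deflects down->right, move right to (0,3)
Step 2: enter (0,3), '.' pass, move right to (0,4)
Step 3: enter (0,4), '.' pass, move right to (0,5)
Step 4: enter (0,5), '.' pass, move right to (0,6)
Step 5: at (0,6) — EXIT via right edge, pos 0

Answer: right 0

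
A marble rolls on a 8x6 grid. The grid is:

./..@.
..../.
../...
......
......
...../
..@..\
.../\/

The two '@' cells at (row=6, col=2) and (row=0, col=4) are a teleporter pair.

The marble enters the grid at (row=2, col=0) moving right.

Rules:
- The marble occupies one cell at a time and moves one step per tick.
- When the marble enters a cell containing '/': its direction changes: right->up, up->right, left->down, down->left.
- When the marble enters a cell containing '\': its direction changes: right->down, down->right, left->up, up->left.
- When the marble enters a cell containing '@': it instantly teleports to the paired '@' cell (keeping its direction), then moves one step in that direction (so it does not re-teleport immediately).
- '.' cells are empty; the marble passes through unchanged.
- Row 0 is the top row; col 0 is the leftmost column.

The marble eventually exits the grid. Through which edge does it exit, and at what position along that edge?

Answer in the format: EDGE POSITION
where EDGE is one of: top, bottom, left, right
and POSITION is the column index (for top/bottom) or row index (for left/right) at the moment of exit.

Step 1: enter (2,0), '.' pass, move right to (2,1)
Step 2: enter (2,1), '.' pass, move right to (2,2)
Step 3: enter (2,2), '/' deflects right->up, move up to (1,2)
Step 4: enter (1,2), '.' pass, move up to (0,2)
Step 5: enter (0,2), '.' pass, move up to (-1,2)
Step 6: at (-1,2) — EXIT via top edge, pos 2

Answer: top 2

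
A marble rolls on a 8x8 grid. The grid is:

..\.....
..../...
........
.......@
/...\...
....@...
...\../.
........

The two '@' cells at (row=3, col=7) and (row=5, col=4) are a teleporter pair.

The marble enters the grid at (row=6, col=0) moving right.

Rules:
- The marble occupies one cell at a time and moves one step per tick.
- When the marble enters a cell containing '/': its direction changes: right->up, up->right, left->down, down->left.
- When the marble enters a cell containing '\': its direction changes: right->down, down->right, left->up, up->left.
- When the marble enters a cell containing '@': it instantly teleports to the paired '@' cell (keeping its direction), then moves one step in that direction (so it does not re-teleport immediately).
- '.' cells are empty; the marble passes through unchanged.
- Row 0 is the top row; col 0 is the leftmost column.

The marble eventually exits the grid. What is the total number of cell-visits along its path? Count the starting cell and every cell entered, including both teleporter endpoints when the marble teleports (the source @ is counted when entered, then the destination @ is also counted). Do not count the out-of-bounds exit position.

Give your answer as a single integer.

Step 1: enter (6,0), '.' pass, move right to (6,1)
Step 2: enter (6,1), '.' pass, move right to (6,2)
Step 3: enter (6,2), '.' pass, move right to (6,3)
Step 4: enter (6,3), '\' deflects right->down, move down to (7,3)
Step 5: enter (7,3), '.' pass, move down to (8,3)
Step 6: at (8,3) — EXIT via bottom edge, pos 3
Path length (cell visits): 5

Answer: 5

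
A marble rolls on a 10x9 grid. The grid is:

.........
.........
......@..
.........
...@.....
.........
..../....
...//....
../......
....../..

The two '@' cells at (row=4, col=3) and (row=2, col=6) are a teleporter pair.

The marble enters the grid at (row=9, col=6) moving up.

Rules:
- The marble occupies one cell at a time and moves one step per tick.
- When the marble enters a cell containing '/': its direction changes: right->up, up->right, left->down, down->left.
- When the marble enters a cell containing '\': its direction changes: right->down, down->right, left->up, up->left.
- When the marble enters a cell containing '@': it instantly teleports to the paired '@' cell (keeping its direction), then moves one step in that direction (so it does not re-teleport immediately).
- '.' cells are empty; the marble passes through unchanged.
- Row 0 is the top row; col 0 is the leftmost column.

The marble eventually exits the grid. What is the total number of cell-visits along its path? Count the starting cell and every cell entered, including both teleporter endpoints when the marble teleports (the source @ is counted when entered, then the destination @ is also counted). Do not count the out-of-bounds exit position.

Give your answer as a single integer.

Answer: 3

Derivation:
Step 1: enter (9,6), '/' deflects up->right, move right to (9,7)
Step 2: enter (9,7), '.' pass, move right to (9,8)
Step 3: enter (9,8), '.' pass, move right to (9,9)
Step 4: at (9,9) — EXIT via right edge, pos 9
Path length (cell visits): 3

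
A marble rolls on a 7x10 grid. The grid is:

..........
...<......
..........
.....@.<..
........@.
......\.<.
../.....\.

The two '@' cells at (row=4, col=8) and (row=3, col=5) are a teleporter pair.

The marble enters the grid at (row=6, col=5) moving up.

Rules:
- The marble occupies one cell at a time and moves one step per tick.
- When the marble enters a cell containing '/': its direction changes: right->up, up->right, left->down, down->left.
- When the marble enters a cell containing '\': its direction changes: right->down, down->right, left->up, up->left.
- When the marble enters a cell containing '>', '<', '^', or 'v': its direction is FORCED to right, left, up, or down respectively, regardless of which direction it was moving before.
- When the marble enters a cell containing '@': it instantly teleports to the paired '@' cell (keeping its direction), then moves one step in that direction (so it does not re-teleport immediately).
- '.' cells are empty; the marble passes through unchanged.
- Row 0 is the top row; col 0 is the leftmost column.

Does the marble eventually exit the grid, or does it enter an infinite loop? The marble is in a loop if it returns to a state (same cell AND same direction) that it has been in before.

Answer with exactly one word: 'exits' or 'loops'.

Step 1: enter (6,5), '.' pass, move up to (5,5)
Step 2: enter (5,5), '.' pass, move up to (4,5)
Step 3: enter (4,5), '.' pass, move up to (3,5)
Step 4: enter (3,5), '@' teleport (3,5)->(4,8), also enter (4,8), move up to (3,8)
Step 5: enter (3,8), '.' pass, move up to (2,8)
Step 6: enter (2,8), '.' pass, move up to (1,8)
Step 7: enter (1,8), '.' pass, move up to (0,8)
Step 8: enter (0,8), '.' pass, move up to (-1,8)
Step 9: at (-1,8) — EXIT via top edge, pos 8

Answer: exits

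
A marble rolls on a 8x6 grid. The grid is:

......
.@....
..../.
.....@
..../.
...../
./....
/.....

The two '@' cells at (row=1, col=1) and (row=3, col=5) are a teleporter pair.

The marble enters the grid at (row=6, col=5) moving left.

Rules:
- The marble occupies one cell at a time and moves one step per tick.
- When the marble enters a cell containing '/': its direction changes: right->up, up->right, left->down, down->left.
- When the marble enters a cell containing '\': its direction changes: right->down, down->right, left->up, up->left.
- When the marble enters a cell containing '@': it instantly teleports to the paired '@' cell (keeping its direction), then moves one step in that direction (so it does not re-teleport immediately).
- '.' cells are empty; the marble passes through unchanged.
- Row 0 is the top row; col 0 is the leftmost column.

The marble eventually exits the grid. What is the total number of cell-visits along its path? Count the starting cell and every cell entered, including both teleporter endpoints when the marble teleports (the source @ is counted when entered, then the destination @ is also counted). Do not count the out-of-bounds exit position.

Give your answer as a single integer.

Step 1: enter (6,5), '.' pass, move left to (6,4)
Step 2: enter (6,4), '.' pass, move left to (6,3)
Step 3: enter (6,3), '.' pass, move left to (6,2)
Step 4: enter (6,2), '.' pass, move left to (6,1)
Step 5: enter (6,1), '/' deflects left->down, move down to (7,1)
Step 6: enter (7,1), '.' pass, move down to (8,1)
Step 7: at (8,1) — EXIT via bottom edge, pos 1
Path length (cell visits): 6

Answer: 6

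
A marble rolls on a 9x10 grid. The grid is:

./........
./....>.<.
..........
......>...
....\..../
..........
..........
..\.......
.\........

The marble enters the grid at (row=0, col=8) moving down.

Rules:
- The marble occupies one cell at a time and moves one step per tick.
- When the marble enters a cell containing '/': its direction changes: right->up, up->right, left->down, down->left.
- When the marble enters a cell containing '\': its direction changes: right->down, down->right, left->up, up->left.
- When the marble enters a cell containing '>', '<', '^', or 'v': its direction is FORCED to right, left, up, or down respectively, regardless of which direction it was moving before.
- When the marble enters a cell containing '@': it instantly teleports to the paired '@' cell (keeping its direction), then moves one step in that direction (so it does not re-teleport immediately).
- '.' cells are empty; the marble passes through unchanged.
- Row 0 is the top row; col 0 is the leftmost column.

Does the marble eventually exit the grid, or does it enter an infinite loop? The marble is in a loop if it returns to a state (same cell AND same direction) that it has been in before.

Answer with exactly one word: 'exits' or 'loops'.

Answer: loops

Derivation:
Step 1: enter (0,8), '.' pass, move down to (1,8)
Step 2: enter (1,8), '<' forces down->left, move left to (1,7)
Step 3: enter (1,7), '.' pass, move left to (1,6)
Step 4: enter (1,6), '>' forces left->right, move right to (1,7)
Step 5: enter (1,7), '.' pass, move right to (1,8)
Step 6: enter (1,8), '<' forces right->left, move left to (1,7)
Step 7: at (1,7) dir=left — LOOP DETECTED (seen before)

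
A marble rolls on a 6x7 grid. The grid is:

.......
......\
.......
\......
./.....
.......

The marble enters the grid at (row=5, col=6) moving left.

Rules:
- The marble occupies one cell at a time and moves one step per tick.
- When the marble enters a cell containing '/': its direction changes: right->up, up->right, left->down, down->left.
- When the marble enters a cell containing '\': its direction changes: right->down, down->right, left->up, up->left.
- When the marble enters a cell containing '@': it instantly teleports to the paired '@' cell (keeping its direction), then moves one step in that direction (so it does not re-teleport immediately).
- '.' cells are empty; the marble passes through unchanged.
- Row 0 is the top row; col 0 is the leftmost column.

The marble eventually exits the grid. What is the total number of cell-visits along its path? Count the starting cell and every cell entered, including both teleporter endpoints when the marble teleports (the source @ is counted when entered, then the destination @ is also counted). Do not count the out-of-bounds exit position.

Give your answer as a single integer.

Step 1: enter (5,6), '.' pass, move left to (5,5)
Step 2: enter (5,5), '.' pass, move left to (5,4)
Step 3: enter (5,4), '.' pass, move left to (5,3)
Step 4: enter (5,3), '.' pass, move left to (5,2)
Step 5: enter (5,2), '.' pass, move left to (5,1)
Step 6: enter (5,1), '.' pass, move left to (5,0)
Step 7: enter (5,0), '.' pass, move left to (5,-1)
Step 8: at (5,-1) — EXIT via left edge, pos 5
Path length (cell visits): 7

Answer: 7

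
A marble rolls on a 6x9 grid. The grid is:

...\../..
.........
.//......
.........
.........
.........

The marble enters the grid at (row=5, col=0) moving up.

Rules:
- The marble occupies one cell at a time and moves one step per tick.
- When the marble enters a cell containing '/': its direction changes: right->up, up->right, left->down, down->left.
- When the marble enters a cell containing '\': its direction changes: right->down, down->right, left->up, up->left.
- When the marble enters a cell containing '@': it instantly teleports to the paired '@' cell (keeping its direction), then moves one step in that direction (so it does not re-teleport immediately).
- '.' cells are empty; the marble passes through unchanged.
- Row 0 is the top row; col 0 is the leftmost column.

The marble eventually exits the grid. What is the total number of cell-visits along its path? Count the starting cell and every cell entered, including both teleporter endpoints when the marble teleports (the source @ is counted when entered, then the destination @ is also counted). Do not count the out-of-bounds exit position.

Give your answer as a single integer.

Step 1: enter (5,0), '.' pass, move up to (4,0)
Step 2: enter (4,0), '.' pass, move up to (3,0)
Step 3: enter (3,0), '.' pass, move up to (2,0)
Step 4: enter (2,0), '.' pass, move up to (1,0)
Step 5: enter (1,0), '.' pass, move up to (0,0)
Step 6: enter (0,0), '.' pass, move up to (-1,0)
Step 7: at (-1,0) — EXIT via top edge, pos 0
Path length (cell visits): 6

Answer: 6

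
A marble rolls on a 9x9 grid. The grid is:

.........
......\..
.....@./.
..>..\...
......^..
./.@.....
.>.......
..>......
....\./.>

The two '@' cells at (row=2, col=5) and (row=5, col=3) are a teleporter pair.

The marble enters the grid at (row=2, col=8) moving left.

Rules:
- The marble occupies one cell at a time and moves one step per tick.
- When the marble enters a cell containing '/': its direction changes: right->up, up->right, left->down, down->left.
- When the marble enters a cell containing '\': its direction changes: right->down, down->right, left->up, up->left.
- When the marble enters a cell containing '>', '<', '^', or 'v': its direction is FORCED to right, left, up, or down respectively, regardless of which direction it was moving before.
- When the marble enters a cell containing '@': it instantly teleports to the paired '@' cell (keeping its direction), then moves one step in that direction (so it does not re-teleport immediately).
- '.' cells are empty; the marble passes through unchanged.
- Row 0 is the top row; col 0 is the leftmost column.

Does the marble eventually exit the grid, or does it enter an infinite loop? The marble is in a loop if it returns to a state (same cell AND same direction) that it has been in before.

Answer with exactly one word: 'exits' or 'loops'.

Answer: exits

Derivation:
Step 1: enter (2,8), '.' pass, move left to (2,7)
Step 2: enter (2,7), '/' deflects left->down, move down to (3,7)
Step 3: enter (3,7), '.' pass, move down to (4,7)
Step 4: enter (4,7), '.' pass, move down to (5,7)
Step 5: enter (5,7), '.' pass, move down to (6,7)
Step 6: enter (6,7), '.' pass, move down to (7,7)
Step 7: enter (7,7), '.' pass, move down to (8,7)
Step 8: enter (8,7), '.' pass, move down to (9,7)
Step 9: at (9,7) — EXIT via bottom edge, pos 7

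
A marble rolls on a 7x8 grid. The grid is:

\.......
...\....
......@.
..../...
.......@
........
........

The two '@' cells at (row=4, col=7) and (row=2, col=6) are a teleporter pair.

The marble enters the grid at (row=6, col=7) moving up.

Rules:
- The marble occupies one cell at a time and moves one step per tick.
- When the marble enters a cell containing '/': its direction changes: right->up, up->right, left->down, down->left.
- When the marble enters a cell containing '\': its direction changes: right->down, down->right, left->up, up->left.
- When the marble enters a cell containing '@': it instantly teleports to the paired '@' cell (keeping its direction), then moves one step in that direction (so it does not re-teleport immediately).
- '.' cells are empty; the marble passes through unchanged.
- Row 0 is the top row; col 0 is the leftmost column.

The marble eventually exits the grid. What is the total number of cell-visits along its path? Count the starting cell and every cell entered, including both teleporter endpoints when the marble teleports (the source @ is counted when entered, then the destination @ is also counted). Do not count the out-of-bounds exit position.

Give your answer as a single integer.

Step 1: enter (6,7), '.' pass, move up to (5,7)
Step 2: enter (5,7), '.' pass, move up to (4,7)
Step 3: enter (4,7), '@' teleport (4,7)->(2,6), also enter (2,6), move up to (1,6)
Step 4: enter (1,6), '.' pass, move up to (0,6)
Step 5: enter (0,6), '.' pass, move up to (-1,6)
Step 6: at (-1,6) — EXIT via top edge, pos 6
Path length (cell visits): 6

Answer: 6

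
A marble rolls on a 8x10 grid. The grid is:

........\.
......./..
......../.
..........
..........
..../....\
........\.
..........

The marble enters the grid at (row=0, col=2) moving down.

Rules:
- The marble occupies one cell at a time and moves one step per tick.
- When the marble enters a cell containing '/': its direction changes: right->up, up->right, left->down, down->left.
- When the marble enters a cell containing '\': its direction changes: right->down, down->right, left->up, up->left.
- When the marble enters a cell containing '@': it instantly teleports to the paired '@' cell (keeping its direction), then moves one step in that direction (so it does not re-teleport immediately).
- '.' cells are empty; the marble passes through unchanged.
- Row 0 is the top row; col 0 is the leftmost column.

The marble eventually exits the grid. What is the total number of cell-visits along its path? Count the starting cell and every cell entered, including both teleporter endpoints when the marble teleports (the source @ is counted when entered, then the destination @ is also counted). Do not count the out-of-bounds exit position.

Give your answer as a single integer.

Answer: 8

Derivation:
Step 1: enter (0,2), '.' pass, move down to (1,2)
Step 2: enter (1,2), '.' pass, move down to (2,2)
Step 3: enter (2,2), '.' pass, move down to (3,2)
Step 4: enter (3,2), '.' pass, move down to (4,2)
Step 5: enter (4,2), '.' pass, move down to (5,2)
Step 6: enter (5,2), '.' pass, move down to (6,2)
Step 7: enter (6,2), '.' pass, move down to (7,2)
Step 8: enter (7,2), '.' pass, move down to (8,2)
Step 9: at (8,2) — EXIT via bottom edge, pos 2
Path length (cell visits): 8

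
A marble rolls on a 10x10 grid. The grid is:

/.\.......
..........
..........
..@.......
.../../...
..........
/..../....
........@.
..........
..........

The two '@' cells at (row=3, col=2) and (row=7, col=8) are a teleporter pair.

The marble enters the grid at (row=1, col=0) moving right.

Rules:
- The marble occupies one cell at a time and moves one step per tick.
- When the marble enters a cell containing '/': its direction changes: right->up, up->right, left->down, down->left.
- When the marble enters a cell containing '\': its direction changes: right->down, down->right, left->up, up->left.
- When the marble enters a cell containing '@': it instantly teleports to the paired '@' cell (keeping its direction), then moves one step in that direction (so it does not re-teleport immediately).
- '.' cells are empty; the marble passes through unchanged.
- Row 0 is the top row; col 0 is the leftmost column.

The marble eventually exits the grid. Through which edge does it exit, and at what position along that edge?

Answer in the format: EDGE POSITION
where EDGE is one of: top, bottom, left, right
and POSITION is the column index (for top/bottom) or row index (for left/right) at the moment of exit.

Step 1: enter (1,0), '.' pass, move right to (1,1)
Step 2: enter (1,1), '.' pass, move right to (1,2)
Step 3: enter (1,2), '.' pass, move right to (1,3)
Step 4: enter (1,3), '.' pass, move right to (1,4)
Step 5: enter (1,4), '.' pass, move right to (1,5)
Step 6: enter (1,5), '.' pass, move right to (1,6)
Step 7: enter (1,6), '.' pass, move right to (1,7)
Step 8: enter (1,7), '.' pass, move right to (1,8)
Step 9: enter (1,8), '.' pass, move right to (1,9)
Step 10: enter (1,9), '.' pass, move right to (1,10)
Step 11: at (1,10) — EXIT via right edge, pos 1

Answer: right 1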